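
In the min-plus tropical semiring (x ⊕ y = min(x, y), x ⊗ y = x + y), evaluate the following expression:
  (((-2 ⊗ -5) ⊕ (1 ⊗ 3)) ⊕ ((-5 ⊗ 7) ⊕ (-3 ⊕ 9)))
(((-2 ⊗ -5) ⊕ (1 ⊗ 3)) ⊕ ((-5 ⊗ 7) ⊕ (-3 ⊕ 9))) = -7

Expand innermost to outermost. Recall ⊕ takes the minimum of its arguments and ⊗ takes their sum. Working out the expression (((-2 ⊗ -5) ⊕ (1 ⊗ 3)) ⊕ ((-5 ⊗ 7) ⊕ (-3 ⊕ 9))) gives -7.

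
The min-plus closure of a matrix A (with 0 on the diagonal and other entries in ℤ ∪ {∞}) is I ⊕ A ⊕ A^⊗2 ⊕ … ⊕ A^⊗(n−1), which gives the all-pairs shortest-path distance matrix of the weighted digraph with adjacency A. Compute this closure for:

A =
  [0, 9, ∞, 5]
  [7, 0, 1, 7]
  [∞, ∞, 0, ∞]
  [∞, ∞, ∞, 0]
Closure =
  [0, 9, 10, 5]
  [7, 0, 1, 7]
  [∞, ∞, 0, ∞]
  [∞, ∞, ∞, 0]

This is the Floyd-Warshall all-pairs shortest-path computation. For each intermediate vertex k = 0, 1, …, 3, update dist[i][j] ← min(dist[i][j], dist[i][k] + dist[k][j]). The final matrix gives, for each (i, j), the minimum total weight of any directed path from i to j (possibly empty when i = j).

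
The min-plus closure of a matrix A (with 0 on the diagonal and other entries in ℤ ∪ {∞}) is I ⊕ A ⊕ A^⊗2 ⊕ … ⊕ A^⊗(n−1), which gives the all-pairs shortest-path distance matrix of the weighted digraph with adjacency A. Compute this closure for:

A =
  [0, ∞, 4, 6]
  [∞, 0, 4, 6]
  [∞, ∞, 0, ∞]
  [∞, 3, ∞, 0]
Closure =
  [0, 9, 4, 6]
  [∞, 0, 4, 6]
  [∞, ∞, 0, ∞]
  [∞, 3, 7, 0]

This is the Floyd-Warshall all-pairs shortest-path computation. For each intermediate vertex k = 0, 1, …, 3, update dist[i][j] ← min(dist[i][j], dist[i][k] + dist[k][j]). The final matrix gives, for each (i, j), the minimum total weight of any directed path from i to j (possibly empty when i = j).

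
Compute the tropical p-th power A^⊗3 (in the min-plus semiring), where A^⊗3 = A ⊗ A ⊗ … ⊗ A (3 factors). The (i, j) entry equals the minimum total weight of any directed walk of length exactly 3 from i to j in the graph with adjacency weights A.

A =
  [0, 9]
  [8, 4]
A^⊗3 =
  [0, 9]
  [8, 12]

Each entry (A^⊗3)_ij equals the minimum over all length-3 walks i = v_0 → v_1 → … → v_3 = j of Σ_t A[v_t][v_{t+1}]. For example, for (i, j) = (0, 1) we minimise over 4 possible intermediate vertex sequences; the minimum is 9, attained along the walk 0 → 0 → 0 → 1.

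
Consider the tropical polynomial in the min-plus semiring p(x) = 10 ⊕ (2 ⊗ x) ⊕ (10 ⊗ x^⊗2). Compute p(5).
p(5) = 7

A tropical monomial a ⊗ x^⊗i evaluates to a + i · x. Evaluating each term at x = 5:
  Term 0 contributes 10 + 0 · 5 = 10
  Term 1 contributes 2 + 1 · 5 = 7
  Term 2 contributes 10 + 2 · 5 = 20
p(5) = ⊕ of these = min[10, 7, 20] = 7.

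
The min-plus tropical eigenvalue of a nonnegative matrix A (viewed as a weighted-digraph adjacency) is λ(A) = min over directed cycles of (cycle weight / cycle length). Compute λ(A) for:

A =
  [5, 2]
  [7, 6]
λ(A) = 9/2

Enumerate directed cycles and compute their means (weight / length). Sample:
  cycle 0 → 0: weight = 5, length = 1, mean = 5/1 ≈ 5.000
  cycle 1 → 1: weight = 6, length = 1, mean = 6/1 ≈ 6.000
  cycle 0 → 1 → 0: weight = 9, length = 2, mean = 9/2 ≈ 4.500
  cycle 1 → 0 → 1: weight = 9, length = 2, mean = 9/2 ≈ 4.500
Minimum mean = 4.500, attained e.g. along the cycle 0 → 1 → 0 with weight 9 and length 2. So λ(A) = 9/2 = 9/2.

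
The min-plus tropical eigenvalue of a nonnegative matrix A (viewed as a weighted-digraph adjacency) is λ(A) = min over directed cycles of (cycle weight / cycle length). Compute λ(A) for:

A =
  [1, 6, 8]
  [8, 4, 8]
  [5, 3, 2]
λ(A) = 1

Enumerate directed cycles and compute their means (weight / length). Sample:
  cycle 0 → 0: weight = 1, length = 1, mean = 1/1 ≈ 1.000
  cycle 1 → 1: weight = 4, length = 1, mean = 4/1 ≈ 4.000
  cycle 2 → 2: weight = 2, length = 1, mean = 2/1 ≈ 2.000
  cycle 0 → 1 → 0: weight = 14, length = 2, mean = 14/2 ≈ 7.000
  cycle 0 → 2 → 0: weight = 13, length = 2, mean = 13/2 ≈ 6.500
  cycle 1 → 0 → 1: weight = 14, length = 2, mean = 14/2 ≈ 7.000
Minimum mean = 1.000, attained e.g. along the cycle 0 → 0 with weight 1 and length 1. So λ(A) = 1/1 = 1.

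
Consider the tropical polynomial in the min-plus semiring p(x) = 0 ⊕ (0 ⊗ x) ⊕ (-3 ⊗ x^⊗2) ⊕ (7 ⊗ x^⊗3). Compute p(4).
p(4) = 0

A tropical monomial a ⊗ x^⊗i evaluates to a + i · x. Evaluating each term at x = 4:
  Term 0 contributes 0 + 0 · 4 = 0
  Term 1 contributes 0 + 1 · 4 = 4
  Term 2 contributes -3 + 2 · 4 = 5
  Term 3 contributes 7 + 3 · 4 = 19
p(4) = ⊕ of these = min[0, 4, 5, 19] = 0.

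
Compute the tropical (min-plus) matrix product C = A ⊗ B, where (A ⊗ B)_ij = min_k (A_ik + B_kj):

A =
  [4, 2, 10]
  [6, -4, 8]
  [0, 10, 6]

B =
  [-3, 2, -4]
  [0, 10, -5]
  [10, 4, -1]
A ⊗ B =
  [1, 6, -3]
  [-4, 6, -9]
  [-3, 2, -4]

Apply the min-plus product entry-by-entry:
  C[0][0] = min over k of (A[0][0] + B[0][0] = 4 + -3 = 1, A[0][1] + B[1][0] = 2 + 0 = 2, A[0][2] + B[2][0] = 10 + 10 = 20) = 1 (attained at k = 0)
  C[0][1] = min over k of (A[0][0] + B[0][1] = 4 + 2 = 6, A[0][1] + B[1][1] = 2 + 10 = 12, A[0][2] + B[2][1] = 10 + 4 = 14) = 6 (attained at k = 0)
  C[0][2] = min over k of (A[0][0] + B[0][2] = 4 + -4 = 0, A[0][1] + B[1][2] = 2 + -5 = -3, A[0][2] + B[2][2] = 10 + -1 = 9) = -3 (attained at k = 1)
  C[1][0] = min over k of (A[1][0] + B[0][0] = 6 + -3 = 3, A[1][1] + B[1][0] = -4 + 0 = -4, A[1][2] + B[2][0] = 8 + 10 = 18) = -4 (attained at k = 1)
  C[1][1] = min over k of (A[1][0] + B[0][1] = 6 + 2 = 8, A[1][1] + B[1][1] = -4 + 10 = 6, A[1][2] + B[2][1] = 8 + 4 = 12) = 6 (attained at k = 1)
  C[1][2] = min over k of (A[1][0] + B[0][2] = 6 + -4 = 2, A[1][1] + B[1][2] = -4 + -5 = -9, A[1][2] + B[2][2] = 8 + -1 = 7) = -9 (attained at k = 1)
  C[2][0] = min over k of (A[2][0] + B[0][0] = 0 + -3 = -3, A[2][1] + B[1][0] = 10 + 0 = 10, A[2][2] + B[2][0] = 6 + 10 = 16) = -3 (attained at k = 0)
  C[2][1] = min over k of (A[2][0] + B[0][1] = 0 + 2 = 2, A[2][1] + B[1][1] = 10 + 10 = 20, A[2][2] + B[2][1] = 6 + 4 = 10) = 2 (attained at k = 0)
  C[2][2] = min over k of (A[2][0] + B[0][2] = 0 + -4 = -4, A[2][1] + B[1][2] = 10 + -5 = 5, A[2][2] + B[2][2] = 6 + -1 = 5) = -4 (attained at k = 0)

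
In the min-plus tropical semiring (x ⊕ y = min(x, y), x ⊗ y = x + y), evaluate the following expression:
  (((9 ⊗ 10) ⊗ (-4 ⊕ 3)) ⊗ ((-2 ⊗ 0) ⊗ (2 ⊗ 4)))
(((9 ⊗ 10) ⊗ (-4 ⊕ 3)) ⊗ ((-2 ⊗ 0) ⊗ (2 ⊗ 4))) = 19

Expand innermost to outermost. Recall ⊕ takes the minimum of its arguments and ⊗ takes their sum. Working out the expression (((9 ⊗ 10) ⊗ (-4 ⊕ 3)) ⊗ ((-2 ⊗ 0) ⊗ (2 ⊗ 4))) gives 19.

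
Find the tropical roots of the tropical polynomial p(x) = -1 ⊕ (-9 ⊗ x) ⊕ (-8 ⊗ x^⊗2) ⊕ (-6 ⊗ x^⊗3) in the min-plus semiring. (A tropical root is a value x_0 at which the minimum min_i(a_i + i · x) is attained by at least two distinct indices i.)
Roots: {-2, -1, 8}

Each tropical root is a break point of the lower envelope of the lines y = a_i + i · x (there are 4 lines, with slopes 0, 1, ..., 3). Only the lines that attain the minimum somewhere contribute to roots; other lines are dominated. Here the surviving (envelope) indices are i = 3, i = 2, i = 1, i = 0.
Intersections between consecutive envelope lines give the roots: for adjacent envelope indices i < j the intersection is x = (a_i − a_j) / (j − i). Reading off the sorted break points: {-2, -1, 8}.
Verification: at each break x_0, at least two indices attain the minimum of min_i(a_i + i · x_0).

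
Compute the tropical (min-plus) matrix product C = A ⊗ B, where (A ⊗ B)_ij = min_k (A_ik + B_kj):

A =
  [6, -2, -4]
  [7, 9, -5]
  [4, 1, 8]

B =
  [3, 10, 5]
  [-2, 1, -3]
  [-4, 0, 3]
A ⊗ B =
  [-8, -4, -5]
  [-9, -5, -2]
  [-1, 2, -2]

Apply the min-plus product entry-by-entry:
  C[0][0] = min over k of (A[0][0] + B[0][0] = 6 + 3 = 9, A[0][1] + B[1][0] = -2 + -2 = -4, A[0][2] + B[2][0] = -4 + -4 = -8) = -8 (attained at k = 2)
  C[0][1] = min over k of (A[0][0] + B[0][1] = 6 + 10 = 16, A[0][1] + B[1][1] = -2 + 1 = -1, A[0][2] + B[2][1] = -4 + 0 = -4) = -4 (attained at k = 2)
  C[0][2] = min over k of (A[0][0] + B[0][2] = 6 + 5 = 11, A[0][1] + B[1][2] = -2 + -3 = -5, A[0][2] + B[2][2] = -4 + 3 = -1) = -5 (attained at k = 1)
  C[1][0] = min over k of (A[1][0] + B[0][0] = 7 + 3 = 10, A[1][1] + B[1][0] = 9 + -2 = 7, A[1][2] + B[2][0] = -5 + -4 = -9) = -9 (attained at k = 2)
  C[1][1] = min over k of (A[1][0] + B[0][1] = 7 + 10 = 17, A[1][1] + B[1][1] = 9 + 1 = 10, A[1][2] + B[2][1] = -5 + 0 = -5) = -5 (attained at k = 2)
  C[1][2] = min over k of (A[1][0] + B[0][2] = 7 + 5 = 12, A[1][1] + B[1][2] = 9 + -3 = 6, A[1][2] + B[2][2] = -5 + 3 = -2) = -2 (attained at k = 2)
  C[2][0] = min over k of (A[2][0] + B[0][0] = 4 + 3 = 7, A[2][1] + B[1][0] = 1 + -2 = -1, A[2][2] + B[2][0] = 8 + -4 = 4) = -1 (attained at k = 1)
  C[2][1] = min over k of (A[2][0] + B[0][1] = 4 + 10 = 14, A[2][1] + B[1][1] = 1 + 1 = 2, A[2][2] + B[2][1] = 8 + 0 = 8) = 2 (attained at k = 1)
  C[2][2] = min over k of (A[2][0] + B[0][2] = 4 + 5 = 9, A[2][1] + B[1][2] = 1 + -3 = -2, A[2][2] + B[2][2] = 8 + 3 = 11) = -2 (attained at k = 1)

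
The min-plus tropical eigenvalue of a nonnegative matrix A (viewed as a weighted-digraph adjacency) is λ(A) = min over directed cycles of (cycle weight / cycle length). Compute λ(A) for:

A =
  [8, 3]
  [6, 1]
λ(A) = 1

Enumerate directed cycles and compute their means (weight / length). Sample:
  cycle 0 → 0: weight = 8, length = 1, mean = 8/1 ≈ 8.000
  cycle 1 → 1: weight = 1, length = 1, mean = 1/1 ≈ 1.000
  cycle 0 → 1 → 0: weight = 9, length = 2, mean = 9/2 ≈ 4.500
  cycle 1 → 0 → 1: weight = 9, length = 2, mean = 9/2 ≈ 4.500
Minimum mean = 1.000, attained e.g. along the cycle 1 → 1 with weight 1 and length 1. So λ(A) = 1/1 = 1.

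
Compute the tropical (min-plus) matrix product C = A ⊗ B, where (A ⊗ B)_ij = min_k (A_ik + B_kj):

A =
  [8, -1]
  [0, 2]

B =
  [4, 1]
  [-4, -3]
A ⊗ B =
  [-5, -4]
  [-2, -1]

Apply the min-plus product entry-by-entry:
  C[0][0] = min over k of (A[0][0] + B[0][0] = 8 + 4 = 12, A[0][1] + B[1][0] = -1 + -4 = -5) = -5 (attained at k = 1)
  C[0][1] = min over k of (A[0][0] + B[0][1] = 8 + 1 = 9, A[0][1] + B[1][1] = -1 + -3 = -4) = -4 (attained at k = 1)
  C[1][0] = min over k of (A[1][0] + B[0][0] = 0 + 4 = 4, A[1][1] + B[1][0] = 2 + -4 = -2) = -2 (attained at k = 1)
  C[1][1] = min over k of (A[1][0] + B[0][1] = 0 + 1 = 1, A[1][1] + B[1][1] = 2 + -3 = -1) = -1 (attained at k = 1)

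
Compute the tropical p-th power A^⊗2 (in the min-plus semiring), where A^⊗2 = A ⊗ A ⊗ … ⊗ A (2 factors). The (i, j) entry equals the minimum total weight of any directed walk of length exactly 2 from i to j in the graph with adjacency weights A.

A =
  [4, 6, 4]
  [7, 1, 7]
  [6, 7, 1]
A^⊗2 =
  [8, 7, 5]
  [8, 2, 8]
  [7, 8, 2]

Each entry (A^⊗2)_ij equals the minimum over all length-2 walks i = v_0 → v_1 → … → v_2 = j of Σ_t A[v_t][v_{t+1}]. For example, for (i, j) = (0, 2) we minimise over 3 possible intermediate vertex sequences; the minimum is 5, attained along the walk 0 → 2 → 2.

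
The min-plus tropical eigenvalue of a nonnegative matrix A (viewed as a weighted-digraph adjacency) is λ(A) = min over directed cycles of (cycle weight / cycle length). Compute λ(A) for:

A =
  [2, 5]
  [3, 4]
λ(A) = 2

Enumerate directed cycles and compute their means (weight / length). Sample:
  cycle 0 → 0: weight = 2, length = 1, mean = 2/1 ≈ 2.000
  cycle 1 → 1: weight = 4, length = 1, mean = 4/1 ≈ 4.000
  cycle 0 → 1 → 0: weight = 8, length = 2, mean = 8/2 ≈ 4.000
  cycle 1 → 0 → 1: weight = 8, length = 2, mean = 8/2 ≈ 4.000
Minimum mean = 2.000, attained e.g. along the cycle 0 → 0 with weight 2 and length 1. So λ(A) = 2/1 = 2.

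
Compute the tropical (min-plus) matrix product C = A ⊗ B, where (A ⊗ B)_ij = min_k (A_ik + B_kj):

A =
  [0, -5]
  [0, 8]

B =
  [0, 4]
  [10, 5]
A ⊗ B =
  [0, 0]
  [0, 4]

Apply the min-plus product entry-by-entry:
  C[0][0] = min over k of (A[0][0] + B[0][0] = 0 + 0 = 0, A[0][1] + B[1][0] = -5 + 10 = 5) = 0 (attained at k = 0)
  C[0][1] = min over k of (A[0][0] + B[0][1] = 0 + 4 = 4, A[0][1] + B[1][1] = -5 + 5 = 0) = 0 (attained at k = 1)
  C[1][0] = min over k of (A[1][0] + B[0][0] = 0 + 0 = 0, A[1][1] + B[1][0] = 8 + 10 = 18) = 0 (attained at k = 0)
  C[1][1] = min over k of (A[1][0] + B[0][1] = 0 + 4 = 4, A[1][1] + B[1][1] = 8 + 5 = 13) = 4 (attained at k = 0)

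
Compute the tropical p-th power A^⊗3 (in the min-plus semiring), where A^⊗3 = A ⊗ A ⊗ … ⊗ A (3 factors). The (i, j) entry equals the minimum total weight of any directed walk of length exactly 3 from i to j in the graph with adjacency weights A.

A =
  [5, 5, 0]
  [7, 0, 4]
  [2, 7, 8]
A^⊗3 =
  [7, 5, 2]
  [6, 0, 4]
  [4, 7, 7]

Each entry (A^⊗3)_ij equals the minimum over all length-3 walks i = v_0 → v_1 → … → v_3 = j of Σ_t A[v_t][v_{t+1}]. For example, for (i, j) = (0, 2) we minimise over 9 possible intermediate vertex sequences; the minimum is 2, attained along the walk 0 → 2 → 0 → 2.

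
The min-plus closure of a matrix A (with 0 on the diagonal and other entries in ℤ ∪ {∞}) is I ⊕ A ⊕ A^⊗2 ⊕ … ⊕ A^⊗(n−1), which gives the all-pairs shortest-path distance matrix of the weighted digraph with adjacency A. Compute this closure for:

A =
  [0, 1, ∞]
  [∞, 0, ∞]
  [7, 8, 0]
Closure =
  [0, 1, ∞]
  [∞, 0, ∞]
  [7, 8, 0]

This is the Floyd-Warshall all-pairs shortest-path computation. For each intermediate vertex k = 0, 1, …, 2, update dist[i][j] ← min(dist[i][j], dist[i][k] + dist[k][j]). The final matrix gives, for each (i, j), the minimum total weight of any directed path from i to j (possibly empty when i = j).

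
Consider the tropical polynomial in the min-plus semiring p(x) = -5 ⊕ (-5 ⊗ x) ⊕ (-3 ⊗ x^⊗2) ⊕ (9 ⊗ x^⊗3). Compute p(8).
p(8) = -5

A tropical monomial a ⊗ x^⊗i evaluates to a + i · x. Evaluating each term at x = 8:
  Term 0 contributes -5 + 0 · 8 = -5
  Term 1 contributes -5 + 1 · 8 = 3
  Term 2 contributes -3 + 2 · 8 = 13
  Term 3 contributes 9 + 3 · 8 = 33
p(8) = ⊕ of these = min[-5, 3, 13, 33] = -5.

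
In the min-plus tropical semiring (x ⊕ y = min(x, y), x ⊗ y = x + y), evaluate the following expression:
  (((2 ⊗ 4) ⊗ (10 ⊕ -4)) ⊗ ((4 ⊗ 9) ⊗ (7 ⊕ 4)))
(((2 ⊗ 4) ⊗ (10 ⊕ -4)) ⊗ ((4 ⊗ 9) ⊗ (7 ⊕ 4))) = 19

Expand innermost to outermost. Recall ⊕ takes the minimum of its arguments and ⊗ takes their sum. Working out the expression (((2 ⊗ 4) ⊗ (10 ⊕ -4)) ⊗ ((4 ⊗ 9) ⊗ (7 ⊕ 4))) gives 19.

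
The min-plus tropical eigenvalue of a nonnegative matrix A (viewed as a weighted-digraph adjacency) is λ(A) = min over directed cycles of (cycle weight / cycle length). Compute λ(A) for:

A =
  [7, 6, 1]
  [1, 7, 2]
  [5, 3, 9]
λ(A) = 5/3

Enumerate directed cycles and compute their means (weight / length). Sample:
  cycle 0 → 0: weight = 7, length = 1, mean = 7/1 ≈ 7.000
  cycle 1 → 1: weight = 7, length = 1, mean = 7/1 ≈ 7.000
  cycle 2 → 2: weight = 9, length = 1, mean = 9/1 ≈ 9.000
  cycle 0 → 1 → 0: weight = 7, length = 2, mean = 7/2 ≈ 3.500
  cycle 0 → 2 → 0: weight = 6, length = 2, mean = 6/2 ≈ 3.000
  cycle 1 → 0 → 1: weight = 7, length = 2, mean = 7/2 ≈ 3.500
Minimum mean = 1.667, attained e.g. along the cycle 0 → 2 → 1 → 0 with weight 5 and length 3. So λ(A) = 5/3 = 5/3.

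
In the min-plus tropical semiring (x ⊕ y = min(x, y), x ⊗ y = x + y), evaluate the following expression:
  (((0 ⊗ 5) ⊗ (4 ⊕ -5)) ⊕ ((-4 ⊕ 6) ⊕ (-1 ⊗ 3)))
(((0 ⊗ 5) ⊗ (4 ⊕ -5)) ⊕ ((-4 ⊕ 6) ⊕ (-1 ⊗ 3))) = -4

Expand innermost to outermost. Recall ⊕ takes the minimum of its arguments and ⊗ takes their sum. Working out the expression (((0 ⊗ 5) ⊗ (4 ⊕ -5)) ⊕ ((-4 ⊕ 6) ⊕ (-1 ⊗ 3))) gives -4.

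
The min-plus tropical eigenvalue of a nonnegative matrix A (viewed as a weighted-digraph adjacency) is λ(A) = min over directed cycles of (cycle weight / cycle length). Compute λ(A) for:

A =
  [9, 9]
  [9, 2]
λ(A) = 2

Enumerate directed cycles and compute their means (weight / length). Sample:
  cycle 0 → 0: weight = 9, length = 1, mean = 9/1 ≈ 9.000
  cycle 1 → 1: weight = 2, length = 1, mean = 2/1 ≈ 2.000
  cycle 0 → 1 → 0: weight = 18, length = 2, mean = 18/2 ≈ 9.000
  cycle 1 → 0 → 1: weight = 18, length = 2, mean = 18/2 ≈ 9.000
Minimum mean = 2.000, attained e.g. along the cycle 1 → 1 with weight 2 and length 1. So λ(A) = 2/1 = 2.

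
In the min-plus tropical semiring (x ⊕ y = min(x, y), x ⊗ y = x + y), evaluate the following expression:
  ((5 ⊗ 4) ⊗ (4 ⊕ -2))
((5 ⊗ 4) ⊗ (4 ⊕ -2)) = 7

Expand innermost to outermost. Recall ⊕ takes the minimum of its arguments and ⊗ takes their sum. Working out the expression ((5 ⊗ 4) ⊗ (4 ⊕ -2)) gives 7.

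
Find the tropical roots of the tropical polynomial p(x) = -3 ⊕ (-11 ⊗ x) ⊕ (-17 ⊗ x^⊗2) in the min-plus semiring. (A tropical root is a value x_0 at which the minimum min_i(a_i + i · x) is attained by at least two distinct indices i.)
Roots: {6, 8}

Each tropical root is a break point of the lower envelope of the lines y = a_i + i · x (there are 3 lines, with slopes 0, 1, ..., 2). Only the lines that attain the minimum somewhere contribute to roots; other lines are dominated. Here the surviving (envelope) indices are i = 2, i = 1, i = 0.
Intersections between consecutive envelope lines give the roots: for adjacent envelope indices i < j the intersection is x = (a_i − a_j) / (j − i). Reading off the sorted break points: {6, 8}.
Verification: at each break x_0, at least two indices attain the minimum of min_i(a_i + i · x_0).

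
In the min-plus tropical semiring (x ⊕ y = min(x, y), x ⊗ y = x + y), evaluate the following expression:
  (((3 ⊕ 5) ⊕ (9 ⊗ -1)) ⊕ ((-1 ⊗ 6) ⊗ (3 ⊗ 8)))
(((3 ⊕ 5) ⊕ (9 ⊗ -1)) ⊕ ((-1 ⊗ 6) ⊗ (3 ⊗ 8))) = 3

Expand innermost to outermost. Recall ⊕ takes the minimum of its arguments and ⊗ takes their sum. Working out the expression (((3 ⊕ 5) ⊕ (9 ⊗ -1)) ⊕ ((-1 ⊗ 6) ⊗ (3 ⊗ 8))) gives 3.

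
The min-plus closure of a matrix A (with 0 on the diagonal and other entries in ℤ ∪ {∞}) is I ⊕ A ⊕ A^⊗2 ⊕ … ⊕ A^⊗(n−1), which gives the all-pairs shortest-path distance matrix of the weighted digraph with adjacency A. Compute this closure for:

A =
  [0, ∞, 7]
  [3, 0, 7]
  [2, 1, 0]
Closure =
  [0, 8, 7]
  [3, 0, 7]
  [2, 1, 0]

This is the Floyd-Warshall all-pairs shortest-path computation. For each intermediate vertex k = 0, 1, …, 2, update dist[i][j] ← min(dist[i][j], dist[i][k] + dist[k][j]). The final matrix gives, for each (i, j), the minimum total weight of any directed path from i to j (possibly empty when i = j).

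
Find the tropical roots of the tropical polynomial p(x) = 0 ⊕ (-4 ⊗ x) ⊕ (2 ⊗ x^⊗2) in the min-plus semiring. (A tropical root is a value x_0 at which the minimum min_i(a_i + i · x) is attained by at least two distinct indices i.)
Roots: {-6, 4}

Each tropical root is a break point of the lower envelope of the lines y = a_i + i · x (there are 3 lines, with slopes 0, 1, ..., 2). Only the lines that attain the minimum somewhere contribute to roots; other lines are dominated. Here the surviving (envelope) indices are i = 2, i = 1, i = 0.
Intersections between consecutive envelope lines give the roots: for adjacent envelope indices i < j the intersection is x = (a_i − a_j) / (j − i). Reading off the sorted break points: {-6, 4}.
Verification: at each break x_0, at least two indices attain the minimum of min_i(a_i + i · x_0).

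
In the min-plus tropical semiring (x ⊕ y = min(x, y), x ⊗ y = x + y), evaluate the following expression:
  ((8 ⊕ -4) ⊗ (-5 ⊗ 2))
((8 ⊕ -4) ⊗ (-5 ⊗ 2)) = -7

Expand innermost to outermost. Recall ⊕ takes the minimum of its arguments and ⊗ takes their sum. Working out the expression ((8 ⊕ -4) ⊗ (-5 ⊗ 2)) gives -7.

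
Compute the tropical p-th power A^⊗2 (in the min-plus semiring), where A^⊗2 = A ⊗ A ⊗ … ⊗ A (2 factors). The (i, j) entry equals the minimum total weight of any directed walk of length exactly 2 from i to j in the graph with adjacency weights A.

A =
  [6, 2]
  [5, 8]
A^⊗2 =
  [7, 8]
  [11, 7]

Each entry (A^⊗2)_ij equals the minimum over all length-2 walks i = v_0 → v_1 → … → v_2 = j of Σ_t A[v_t][v_{t+1}]. For example, for (i, j) = (0, 1) we minimise over 2 possible intermediate vertex sequences; the minimum is 8, attained along the walk 0 → 0 → 1.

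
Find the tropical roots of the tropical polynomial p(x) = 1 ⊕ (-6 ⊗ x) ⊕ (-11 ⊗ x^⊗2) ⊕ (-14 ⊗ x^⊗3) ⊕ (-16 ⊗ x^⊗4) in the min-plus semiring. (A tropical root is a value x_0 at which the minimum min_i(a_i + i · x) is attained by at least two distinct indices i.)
Roots: {2, 3, 5, 7}

Each tropical root is a break point of the lower envelope of the lines y = a_i + i · x (there are 5 lines, with slopes 0, 1, ..., 4). Only the lines that attain the minimum somewhere contribute to roots; other lines are dominated. Here the surviving (envelope) indices are i = 4, i = 3, i = 2, i = 1, i = 0.
Intersections between consecutive envelope lines give the roots: for adjacent envelope indices i < j the intersection is x = (a_i − a_j) / (j − i). Reading off the sorted break points: {2, 3, 5, 7}.
Verification: at each break x_0, at least two indices attain the minimum of min_i(a_i + i · x_0).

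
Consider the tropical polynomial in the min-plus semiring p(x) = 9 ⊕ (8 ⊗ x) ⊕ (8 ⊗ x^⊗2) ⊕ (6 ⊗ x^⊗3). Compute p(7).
p(7) = 9

A tropical monomial a ⊗ x^⊗i evaluates to a + i · x. Evaluating each term at x = 7:
  Term 0 contributes 9 + 0 · 7 = 9
  Term 1 contributes 8 + 1 · 7 = 15
  Term 2 contributes 8 + 2 · 7 = 22
  Term 3 contributes 6 + 3 · 7 = 27
p(7) = ⊕ of these = min[9, 15, 22, 27] = 9.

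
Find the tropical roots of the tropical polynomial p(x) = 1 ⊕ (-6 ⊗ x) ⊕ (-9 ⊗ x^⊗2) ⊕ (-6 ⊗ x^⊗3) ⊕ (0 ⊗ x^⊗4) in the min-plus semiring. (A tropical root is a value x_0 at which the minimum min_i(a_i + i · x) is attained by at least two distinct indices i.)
Roots: {-6, -3, 3, 7}

Each tropical root is a break point of the lower envelope of the lines y = a_i + i · x (there are 5 lines, with slopes 0, 1, ..., 4). Only the lines that attain the minimum somewhere contribute to roots; other lines are dominated. Here the surviving (envelope) indices are i = 4, i = 3, i = 2, i = 1, i = 0.
Intersections between consecutive envelope lines give the roots: for adjacent envelope indices i < j the intersection is x = (a_i − a_j) / (j − i). Reading off the sorted break points: {-6, -3, 3, 7}.
Verification: at each break x_0, at least two indices attain the minimum of min_i(a_i + i · x_0).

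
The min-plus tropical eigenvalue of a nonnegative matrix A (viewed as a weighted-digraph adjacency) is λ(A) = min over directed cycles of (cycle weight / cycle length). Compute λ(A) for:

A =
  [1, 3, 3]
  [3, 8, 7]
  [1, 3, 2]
λ(A) = 1

Enumerate directed cycles and compute their means (weight / length). Sample:
  cycle 0 → 0: weight = 1, length = 1, mean = 1/1 ≈ 1.000
  cycle 1 → 1: weight = 8, length = 1, mean = 8/1 ≈ 8.000
  cycle 2 → 2: weight = 2, length = 1, mean = 2/1 ≈ 2.000
  cycle 0 → 1 → 0: weight = 6, length = 2, mean = 6/2 ≈ 3.000
  cycle 0 → 2 → 0: weight = 4, length = 2, mean = 4/2 ≈ 2.000
  cycle 1 → 0 → 1: weight = 6, length = 2, mean = 6/2 ≈ 3.000
Minimum mean = 1.000, attained e.g. along the cycle 0 → 0 with weight 1 and length 1. So λ(A) = 1/1 = 1.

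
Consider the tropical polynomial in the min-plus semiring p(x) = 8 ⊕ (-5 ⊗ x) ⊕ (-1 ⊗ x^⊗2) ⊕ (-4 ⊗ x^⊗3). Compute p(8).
p(8) = 3

A tropical monomial a ⊗ x^⊗i evaluates to a + i · x. Evaluating each term at x = 8:
  Term 0 contributes 8 + 0 · 8 = 8
  Term 1 contributes -5 + 1 · 8 = 3
  Term 2 contributes -1 + 2 · 8 = 15
  Term 3 contributes -4 + 3 · 8 = 20
p(8) = ⊕ of these = min[8, 3, 15, 20] = 3.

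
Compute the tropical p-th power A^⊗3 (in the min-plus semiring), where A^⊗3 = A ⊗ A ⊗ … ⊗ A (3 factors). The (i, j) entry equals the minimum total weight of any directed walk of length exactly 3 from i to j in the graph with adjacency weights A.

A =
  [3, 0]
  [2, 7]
A^⊗3 =
  [5, 2]
  [4, 5]

Each entry (A^⊗3)_ij equals the minimum over all length-3 walks i = v_0 → v_1 → … → v_3 = j of Σ_t A[v_t][v_{t+1}]. For example, for (i, j) = (0, 1) we minimise over 4 possible intermediate vertex sequences; the minimum is 2, attained along the walk 0 → 1 → 0 → 1.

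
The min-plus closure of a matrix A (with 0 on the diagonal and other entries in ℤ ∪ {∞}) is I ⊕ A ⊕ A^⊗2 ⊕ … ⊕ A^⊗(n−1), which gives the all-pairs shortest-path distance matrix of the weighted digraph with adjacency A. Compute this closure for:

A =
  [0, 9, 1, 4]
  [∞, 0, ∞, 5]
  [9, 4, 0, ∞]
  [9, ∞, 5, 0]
Closure =
  [0, 5, 1, 4]
  [14, 0, 10, 5]
  [9, 4, 0, 9]
  [9, 9, 5, 0]

This is the Floyd-Warshall all-pairs shortest-path computation. For each intermediate vertex k = 0, 1, …, 3, update dist[i][j] ← min(dist[i][j], dist[i][k] + dist[k][j]). The final matrix gives, for each (i, j), the minimum total weight of any directed path from i to j (possibly empty when i = j).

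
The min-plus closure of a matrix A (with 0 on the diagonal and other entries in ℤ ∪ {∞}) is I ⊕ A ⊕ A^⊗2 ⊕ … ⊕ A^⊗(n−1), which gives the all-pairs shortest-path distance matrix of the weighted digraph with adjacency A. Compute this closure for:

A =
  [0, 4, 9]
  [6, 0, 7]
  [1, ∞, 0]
Closure =
  [0, 4, 9]
  [6, 0, 7]
  [1, 5, 0]

This is the Floyd-Warshall all-pairs shortest-path computation. For each intermediate vertex k = 0, 1, …, 2, update dist[i][j] ← min(dist[i][j], dist[i][k] + dist[k][j]). The final matrix gives, for each (i, j), the minimum total weight of any directed path from i to j (possibly empty when i = j).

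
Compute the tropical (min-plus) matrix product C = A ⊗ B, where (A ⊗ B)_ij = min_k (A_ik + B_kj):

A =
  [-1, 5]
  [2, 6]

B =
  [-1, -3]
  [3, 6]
A ⊗ B =
  [-2, -4]
  [1, -1]

Apply the min-plus product entry-by-entry:
  C[0][0] = min over k of (A[0][0] + B[0][0] = -1 + -1 = -2, A[0][1] + B[1][0] = 5 + 3 = 8) = -2 (attained at k = 0)
  C[0][1] = min over k of (A[0][0] + B[0][1] = -1 + -3 = -4, A[0][1] + B[1][1] = 5 + 6 = 11) = -4 (attained at k = 0)
  C[1][0] = min over k of (A[1][0] + B[0][0] = 2 + -1 = 1, A[1][1] + B[1][0] = 6 + 3 = 9) = 1 (attained at k = 0)
  C[1][1] = min over k of (A[1][0] + B[0][1] = 2 + -3 = -1, A[1][1] + B[1][1] = 6 + 6 = 12) = -1 (attained at k = 0)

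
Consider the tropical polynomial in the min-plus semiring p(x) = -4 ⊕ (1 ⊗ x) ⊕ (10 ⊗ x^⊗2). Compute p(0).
p(0) = -4

A tropical monomial a ⊗ x^⊗i evaluates to a + i · x. Evaluating each term at x = 0:
  Term 0 contributes -4 + 0 · 0 = -4
  Term 1 contributes 1 + 1 · 0 = 1
  Term 2 contributes 10 + 2 · 0 = 10
p(0) = ⊕ of these = min[-4, 1, 10] = -4.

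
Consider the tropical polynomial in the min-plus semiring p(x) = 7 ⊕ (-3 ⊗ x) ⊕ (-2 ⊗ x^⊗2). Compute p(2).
p(2) = -1

A tropical monomial a ⊗ x^⊗i evaluates to a + i · x. Evaluating each term at x = 2:
  Term 0 contributes 7 + 0 · 2 = 7
  Term 1 contributes -3 + 1 · 2 = -1
  Term 2 contributes -2 + 2 · 2 = 2
p(2) = ⊕ of these = min[7, -1, 2] = -1.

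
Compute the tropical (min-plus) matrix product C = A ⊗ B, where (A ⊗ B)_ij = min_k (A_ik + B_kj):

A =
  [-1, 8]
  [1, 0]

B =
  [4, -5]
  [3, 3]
A ⊗ B =
  [3, -6]
  [3, -4]

Apply the min-plus product entry-by-entry:
  C[0][0] = min over k of (A[0][0] + B[0][0] = -1 + 4 = 3, A[0][1] + B[1][0] = 8 + 3 = 11) = 3 (attained at k = 0)
  C[0][1] = min over k of (A[0][0] + B[0][1] = -1 + -5 = -6, A[0][1] + B[1][1] = 8 + 3 = 11) = -6 (attained at k = 0)
  C[1][0] = min over k of (A[1][0] + B[0][0] = 1 + 4 = 5, A[1][1] + B[1][0] = 0 + 3 = 3) = 3 (attained at k = 1)
  C[1][1] = min over k of (A[1][0] + B[0][1] = 1 + -5 = -4, A[1][1] + B[1][1] = 0 + 3 = 3) = -4 (attained at k = 0)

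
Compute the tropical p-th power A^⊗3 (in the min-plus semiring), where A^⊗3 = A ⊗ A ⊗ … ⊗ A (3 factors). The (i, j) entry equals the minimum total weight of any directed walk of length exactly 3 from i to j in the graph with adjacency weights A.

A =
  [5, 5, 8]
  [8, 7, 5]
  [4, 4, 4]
A^⊗3 =
  [14, 14, 14]
  [13, 13, 13]
  [12, 12, 12]

Each entry (A^⊗3)_ij equals the minimum over all length-3 walks i = v_0 → v_1 → … → v_3 = j of Σ_t A[v_t][v_{t+1}]. For example, for (i, j) = (0, 2) we minimise over 9 possible intermediate vertex sequences; the minimum is 14, attained along the walk 0 → 1 → 2 → 2.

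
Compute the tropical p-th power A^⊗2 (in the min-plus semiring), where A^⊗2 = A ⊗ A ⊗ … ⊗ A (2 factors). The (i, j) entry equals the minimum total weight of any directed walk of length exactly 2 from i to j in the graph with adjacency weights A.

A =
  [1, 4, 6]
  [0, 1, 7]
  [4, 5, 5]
A^⊗2 =
  [2, 5, 7]
  [1, 2, 6]
  [5, 6, 10]

Each entry (A^⊗2)_ij equals the minimum over all length-2 walks i = v_0 → v_1 → … → v_2 = j of Σ_t A[v_t][v_{t+1}]. For example, for (i, j) = (0, 2) we minimise over 3 possible intermediate vertex sequences; the minimum is 7, attained along the walk 0 → 0 → 2.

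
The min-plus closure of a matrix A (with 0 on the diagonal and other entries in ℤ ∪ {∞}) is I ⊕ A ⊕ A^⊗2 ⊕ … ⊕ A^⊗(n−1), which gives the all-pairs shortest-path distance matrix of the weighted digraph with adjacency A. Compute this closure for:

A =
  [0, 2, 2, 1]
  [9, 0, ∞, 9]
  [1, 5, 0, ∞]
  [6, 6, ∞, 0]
Closure =
  [0, 2, 2, 1]
  [9, 0, 11, 9]
  [1, 3, 0, 2]
  [6, 6, 8, 0]

This is the Floyd-Warshall all-pairs shortest-path computation. For each intermediate vertex k = 0, 1, …, 3, update dist[i][j] ← min(dist[i][j], dist[i][k] + dist[k][j]). The final matrix gives, for each (i, j), the minimum total weight of any directed path from i to j (possibly empty when i = j).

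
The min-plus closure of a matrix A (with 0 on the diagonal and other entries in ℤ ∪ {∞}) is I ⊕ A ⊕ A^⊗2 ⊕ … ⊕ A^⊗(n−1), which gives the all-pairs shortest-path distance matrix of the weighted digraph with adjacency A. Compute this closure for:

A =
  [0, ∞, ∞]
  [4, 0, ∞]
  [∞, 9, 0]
Closure =
  [0, ∞, ∞]
  [4, 0, ∞]
  [13, 9, 0]

This is the Floyd-Warshall all-pairs shortest-path computation. For each intermediate vertex k = 0, 1, …, 2, update dist[i][j] ← min(dist[i][j], dist[i][k] + dist[k][j]). The final matrix gives, for each (i, j), the minimum total weight of any directed path from i to j (possibly empty when i = j).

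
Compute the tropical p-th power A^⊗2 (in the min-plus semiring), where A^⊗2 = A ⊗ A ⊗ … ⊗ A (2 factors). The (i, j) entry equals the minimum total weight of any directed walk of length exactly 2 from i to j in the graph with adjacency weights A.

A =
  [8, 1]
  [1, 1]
A^⊗2 =
  [2, 2]
  [2, 2]

Each entry (A^⊗2)_ij equals the minimum over all length-2 walks i = v_0 → v_1 → … → v_2 = j of Σ_t A[v_t][v_{t+1}]. For example, for (i, j) = (0, 1) we minimise over 2 possible intermediate vertex sequences; the minimum is 2, attained along the walk 0 → 1 → 1.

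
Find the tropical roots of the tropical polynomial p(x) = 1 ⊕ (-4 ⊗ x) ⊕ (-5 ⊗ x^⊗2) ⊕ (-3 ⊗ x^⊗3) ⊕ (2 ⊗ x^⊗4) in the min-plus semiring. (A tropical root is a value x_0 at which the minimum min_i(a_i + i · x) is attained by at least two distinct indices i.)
Roots: {-5, -2, 1, 5}

Each tropical root is a break point of the lower envelope of the lines y = a_i + i · x (there are 5 lines, with slopes 0, 1, ..., 4). Only the lines that attain the minimum somewhere contribute to roots; other lines are dominated. Here the surviving (envelope) indices are i = 4, i = 3, i = 2, i = 1, i = 0.
Intersections between consecutive envelope lines give the roots: for adjacent envelope indices i < j the intersection is x = (a_i − a_j) / (j − i). Reading off the sorted break points: {-5, -2, 1, 5}.
Verification: at each break x_0, at least two indices attain the minimum of min_i(a_i + i · x_0).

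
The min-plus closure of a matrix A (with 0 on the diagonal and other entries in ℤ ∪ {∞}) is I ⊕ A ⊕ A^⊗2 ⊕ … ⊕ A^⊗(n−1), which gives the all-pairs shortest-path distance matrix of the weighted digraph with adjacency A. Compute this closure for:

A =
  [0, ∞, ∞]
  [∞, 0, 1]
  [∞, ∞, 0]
Closure =
  [0, ∞, ∞]
  [∞, 0, 1]
  [∞, ∞, 0]

This is the Floyd-Warshall all-pairs shortest-path computation. For each intermediate vertex k = 0, 1, …, 2, update dist[i][j] ← min(dist[i][j], dist[i][k] + dist[k][j]). The final matrix gives, for each (i, j), the minimum total weight of any directed path from i to j (possibly empty when i = j).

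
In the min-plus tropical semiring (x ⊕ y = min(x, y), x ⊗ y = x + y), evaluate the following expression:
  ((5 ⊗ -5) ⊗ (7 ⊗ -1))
((5 ⊗ -5) ⊗ (7 ⊗ -1)) = 6

Expand innermost to outermost. Recall ⊕ takes the minimum of its arguments and ⊗ takes their sum. Working out the expression ((5 ⊗ -5) ⊗ (7 ⊗ -1)) gives 6.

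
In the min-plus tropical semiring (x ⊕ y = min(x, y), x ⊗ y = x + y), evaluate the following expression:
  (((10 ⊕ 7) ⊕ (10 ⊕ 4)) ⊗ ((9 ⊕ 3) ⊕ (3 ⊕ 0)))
(((10 ⊕ 7) ⊕ (10 ⊕ 4)) ⊗ ((9 ⊕ 3) ⊕ (3 ⊕ 0))) = 4

Expand innermost to outermost. Recall ⊕ takes the minimum of its arguments and ⊗ takes their sum. Working out the expression (((10 ⊕ 7) ⊕ (10 ⊕ 4)) ⊗ ((9 ⊕ 3) ⊕ (3 ⊕ 0))) gives 4.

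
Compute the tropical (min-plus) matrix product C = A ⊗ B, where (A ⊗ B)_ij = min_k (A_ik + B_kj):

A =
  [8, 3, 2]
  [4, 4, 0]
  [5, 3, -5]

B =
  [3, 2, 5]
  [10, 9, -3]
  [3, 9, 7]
A ⊗ B =
  [5, 10, 0]
  [3, 6, 1]
  [-2, 4, 0]

Apply the min-plus product entry-by-entry:
  C[0][0] = min over k of (A[0][0] + B[0][0] = 8 + 3 = 11, A[0][1] + B[1][0] = 3 + 10 = 13, A[0][2] + B[2][0] = 2 + 3 = 5) = 5 (attained at k = 2)
  C[0][1] = min over k of (A[0][0] + B[0][1] = 8 + 2 = 10, A[0][1] + B[1][1] = 3 + 9 = 12, A[0][2] + B[2][1] = 2 + 9 = 11) = 10 (attained at k = 0)
  C[0][2] = min over k of (A[0][0] + B[0][2] = 8 + 5 = 13, A[0][1] + B[1][2] = 3 + -3 = 0, A[0][2] + B[2][2] = 2 + 7 = 9) = 0 (attained at k = 1)
  C[1][0] = min over k of (A[1][0] + B[0][0] = 4 + 3 = 7, A[1][1] + B[1][0] = 4 + 10 = 14, A[1][2] + B[2][0] = 0 + 3 = 3) = 3 (attained at k = 2)
  C[1][1] = min over k of (A[1][0] + B[0][1] = 4 + 2 = 6, A[1][1] + B[1][1] = 4 + 9 = 13, A[1][2] + B[2][1] = 0 + 9 = 9) = 6 (attained at k = 0)
  C[1][2] = min over k of (A[1][0] + B[0][2] = 4 + 5 = 9, A[1][1] + B[1][2] = 4 + -3 = 1, A[1][2] + B[2][2] = 0 + 7 = 7) = 1 (attained at k = 1)
  C[2][0] = min over k of (A[2][0] + B[0][0] = 5 + 3 = 8, A[2][1] + B[1][0] = 3 + 10 = 13, A[2][2] + B[2][0] = -5 + 3 = -2) = -2 (attained at k = 2)
  C[2][1] = min over k of (A[2][0] + B[0][1] = 5 + 2 = 7, A[2][1] + B[1][1] = 3 + 9 = 12, A[2][2] + B[2][1] = -5 + 9 = 4) = 4 (attained at k = 2)
  C[2][2] = min over k of (A[2][0] + B[0][2] = 5 + 5 = 10, A[2][1] + B[1][2] = 3 + -3 = 0, A[2][2] + B[2][2] = -5 + 7 = 2) = 0 (attained at k = 1)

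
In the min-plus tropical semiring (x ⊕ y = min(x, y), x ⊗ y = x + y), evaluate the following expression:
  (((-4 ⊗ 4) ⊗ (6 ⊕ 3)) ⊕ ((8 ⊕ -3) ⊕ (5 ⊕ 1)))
(((-4 ⊗ 4) ⊗ (6 ⊕ 3)) ⊕ ((8 ⊕ -3) ⊕ (5 ⊕ 1))) = -3

Expand innermost to outermost. Recall ⊕ takes the minimum of its arguments and ⊗ takes their sum. Working out the expression (((-4 ⊗ 4) ⊗ (6 ⊕ 3)) ⊕ ((8 ⊕ -3) ⊕ (5 ⊕ 1))) gives -3.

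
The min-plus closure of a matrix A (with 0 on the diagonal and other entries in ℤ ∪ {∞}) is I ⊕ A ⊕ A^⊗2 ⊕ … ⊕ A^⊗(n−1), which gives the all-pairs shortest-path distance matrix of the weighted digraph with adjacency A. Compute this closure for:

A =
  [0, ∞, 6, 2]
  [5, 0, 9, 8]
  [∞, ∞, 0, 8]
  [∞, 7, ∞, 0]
Closure =
  [0, 9, 6, 2]
  [5, 0, 9, 7]
  [20, 15, 0, 8]
  [12, 7, 16, 0]

This is the Floyd-Warshall all-pairs shortest-path computation. For each intermediate vertex k = 0, 1, …, 3, update dist[i][j] ← min(dist[i][j], dist[i][k] + dist[k][j]). The final matrix gives, for each (i, j), the minimum total weight of any directed path from i to j (possibly empty when i = j).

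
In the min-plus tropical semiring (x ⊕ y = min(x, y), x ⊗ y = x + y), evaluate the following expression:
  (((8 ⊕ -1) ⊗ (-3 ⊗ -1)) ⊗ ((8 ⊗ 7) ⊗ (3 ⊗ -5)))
(((8 ⊕ -1) ⊗ (-3 ⊗ -1)) ⊗ ((8 ⊗ 7) ⊗ (3 ⊗ -5))) = 8

Expand innermost to outermost. Recall ⊕ takes the minimum of its arguments and ⊗ takes their sum. Working out the expression (((8 ⊕ -1) ⊗ (-3 ⊗ -1)) ⊗ ((8 ⊗ 7) ⊗ (3 ⊗ -5))) gives 8.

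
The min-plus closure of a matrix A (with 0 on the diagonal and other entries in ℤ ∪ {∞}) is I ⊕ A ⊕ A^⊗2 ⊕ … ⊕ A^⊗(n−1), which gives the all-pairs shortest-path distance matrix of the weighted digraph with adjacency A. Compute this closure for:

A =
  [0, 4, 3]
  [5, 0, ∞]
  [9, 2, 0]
Closure =
  [0, 4, 3]
  [5, 0, 8]
  [7, 2, 0]

This is the Floyd-Warshall all-pairs shortest-path computation. For each intermediate vertex k = 0, 1, …, 2, update dist[i][j] ← min(dist[i][j], dist[i][k] + dist[k][j]). The final matrix gives, for each (i, j), the minimum total weight of any directed path from i to j (possibly empty when i = j).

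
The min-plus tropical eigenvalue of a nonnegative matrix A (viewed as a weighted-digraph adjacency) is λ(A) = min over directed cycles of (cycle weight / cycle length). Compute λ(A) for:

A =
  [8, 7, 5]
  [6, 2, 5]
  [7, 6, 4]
λ(A) = 2

Enumerate directed cycles and compute their means (weight / length). Sample:
  cycle 0 → 0: weight = 8, length = 1, mean = 8/1 ≈ 8.000
  cycle 1 → 1: weight = 2, length = 1, mean = 2/1 ≈ 2.000
  cycle 2 → 2: weight = 4, length = 1, mean = 4/1 ≈ 4.000
  cycle 0 → 1 → 0: weight = 13, length = 2, mean = 13/2 ≈ 6.500
  cycle 0 → 2 → 0: weight = 12, length = 2, mean = 12/2 ≈ 6.000
  cycle 1 → 0 → 1: weight = 13, length = 2, mean = 13/2 ≈ 6.500
Minimum mean = 2.000, attained e.g. along the cycle 1 → 1 with weight 2 and length 1. So λ(A) = 2/1 = 2.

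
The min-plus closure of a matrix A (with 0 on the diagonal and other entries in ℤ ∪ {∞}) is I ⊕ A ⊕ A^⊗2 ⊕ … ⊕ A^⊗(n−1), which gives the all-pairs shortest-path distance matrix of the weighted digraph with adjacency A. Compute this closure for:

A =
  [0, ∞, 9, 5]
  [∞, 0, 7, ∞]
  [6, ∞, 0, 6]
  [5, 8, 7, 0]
Closure =
  [0, 13, 9, 5]
  [13, 0, 7, 13]
  [6, 14, 0, 6]
  [5, 8, 7, 0]

This is the Floyd-Warshall all-pairs shortest-path computation. For each intermediate vertex k = 0, 1, …, 3, update dist[i][j] ← min(dist[i][j], dist[i][k] + dist[k][j]). The final matrix gives, for each (i, j), the minimum total weight of any directed path from i to j (possibly empty when i = j).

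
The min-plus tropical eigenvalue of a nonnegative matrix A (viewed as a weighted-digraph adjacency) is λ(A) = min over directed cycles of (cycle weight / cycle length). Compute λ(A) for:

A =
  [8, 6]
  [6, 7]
λ(A) = 6

Enumerate directed cycles and compute their means (weight / length). Sample:
  cycle 0 → 0: weight = 8, length = 1, mean = 8/1 ≈ 8.000
  cycle 1 → 1: weight = 7, length = 1, mean = 7/1 ≈ 7.000
  cycle 0 → 1 → 0: weight = 12, length = 2, mean = 12/2 ≈ 6.000
  cycle 1 → 0 → 1: weight = 12, length = 2, mean = 12/2 ≈ 6.000
Minimum mean = 6.000, attained e.g. along the cycle 0 → 1 → 0 with weight 12 and length 2. So λ(A) = 12/2 = 6.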